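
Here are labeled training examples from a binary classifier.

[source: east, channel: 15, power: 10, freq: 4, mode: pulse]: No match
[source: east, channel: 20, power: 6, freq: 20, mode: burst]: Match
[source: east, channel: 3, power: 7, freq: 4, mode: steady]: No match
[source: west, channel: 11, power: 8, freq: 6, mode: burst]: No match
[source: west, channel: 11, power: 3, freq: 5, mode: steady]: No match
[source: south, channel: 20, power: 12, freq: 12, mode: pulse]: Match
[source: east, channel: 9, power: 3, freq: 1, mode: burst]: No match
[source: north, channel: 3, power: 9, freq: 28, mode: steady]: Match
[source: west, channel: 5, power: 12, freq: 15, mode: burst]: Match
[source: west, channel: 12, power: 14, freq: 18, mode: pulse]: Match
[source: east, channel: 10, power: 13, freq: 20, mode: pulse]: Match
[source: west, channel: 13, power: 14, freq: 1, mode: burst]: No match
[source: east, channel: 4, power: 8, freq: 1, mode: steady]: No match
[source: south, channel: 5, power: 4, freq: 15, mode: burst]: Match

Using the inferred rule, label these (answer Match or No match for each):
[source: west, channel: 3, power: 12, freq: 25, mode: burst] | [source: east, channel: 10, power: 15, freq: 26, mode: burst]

The classifier is using: freq ≥ 12.

Match, Match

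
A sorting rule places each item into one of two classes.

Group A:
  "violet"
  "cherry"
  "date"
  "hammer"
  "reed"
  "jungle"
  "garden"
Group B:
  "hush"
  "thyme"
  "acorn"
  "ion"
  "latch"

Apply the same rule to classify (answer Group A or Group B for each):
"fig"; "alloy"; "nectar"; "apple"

Group B, Group B, Group A, Group B

'Group A' ⟺ even length AND contains 'e'.
Group B: "fig", since length 3, no 'e'.
Group B: "alloy", since length 5, no 'e'.
Group A: "nectar", since length 6, has 'e'.
Group B: "apple", since length 5, has 'e'.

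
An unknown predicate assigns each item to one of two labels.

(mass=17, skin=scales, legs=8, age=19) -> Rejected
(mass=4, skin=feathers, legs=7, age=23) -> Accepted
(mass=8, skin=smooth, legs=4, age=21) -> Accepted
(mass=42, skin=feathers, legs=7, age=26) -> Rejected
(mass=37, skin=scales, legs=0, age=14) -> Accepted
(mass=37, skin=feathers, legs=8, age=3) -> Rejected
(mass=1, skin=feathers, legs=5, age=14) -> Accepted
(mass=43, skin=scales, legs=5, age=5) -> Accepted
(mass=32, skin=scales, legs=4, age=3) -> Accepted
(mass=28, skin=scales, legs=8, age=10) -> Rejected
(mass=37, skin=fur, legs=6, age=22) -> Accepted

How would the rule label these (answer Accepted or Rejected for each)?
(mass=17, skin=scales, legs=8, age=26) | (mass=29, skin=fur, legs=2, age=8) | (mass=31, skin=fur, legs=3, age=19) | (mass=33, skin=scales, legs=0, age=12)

The pattern is that an item is 'Accepted' exactly when: legs ≤ 7 AND age ≤ 23.
Rejected: (mass=17, skin=scales, legs=8, age=26), since legs = 8, age = 26. Accepted: (mass=29, skin=fur, legs=2, age=8), since legs = 2, age = 8. Accepted: (mass=31, skin=fur, legs=3, age=19), since legs = 3, age = 19. Accepted: (mass=33, skin=scales, legs=0, age=12), since legs = 0, age = 12.

Rejected, Accepted, Accepted, Accepted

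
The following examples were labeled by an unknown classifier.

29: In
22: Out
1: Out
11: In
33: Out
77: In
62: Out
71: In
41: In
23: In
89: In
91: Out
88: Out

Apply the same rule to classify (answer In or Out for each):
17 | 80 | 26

In, Out, Out

The rule appears to be: ≡ 5 (mod 6).
17: 17 mod 6 = 5, matches → In.
80: 80 mod 6 = 2, does not satisfy this → Out.
26: 26 mod 6 = 2, does not satisfy this → Out.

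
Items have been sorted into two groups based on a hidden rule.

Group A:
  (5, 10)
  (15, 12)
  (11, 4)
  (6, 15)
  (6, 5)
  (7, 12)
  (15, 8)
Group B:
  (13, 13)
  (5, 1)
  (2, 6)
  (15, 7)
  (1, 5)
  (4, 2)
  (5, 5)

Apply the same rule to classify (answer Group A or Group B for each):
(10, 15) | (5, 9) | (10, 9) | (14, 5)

Group A, Group B, Group A, Group A

'Group A' ⟺ sum is odd.
(10, 15): Group A (10+15 = 25). (5, 9): Group B (5+9 = 14). (10, 9): Group A (10+9 = 19). (14, 5): Group A (14+5 = 19).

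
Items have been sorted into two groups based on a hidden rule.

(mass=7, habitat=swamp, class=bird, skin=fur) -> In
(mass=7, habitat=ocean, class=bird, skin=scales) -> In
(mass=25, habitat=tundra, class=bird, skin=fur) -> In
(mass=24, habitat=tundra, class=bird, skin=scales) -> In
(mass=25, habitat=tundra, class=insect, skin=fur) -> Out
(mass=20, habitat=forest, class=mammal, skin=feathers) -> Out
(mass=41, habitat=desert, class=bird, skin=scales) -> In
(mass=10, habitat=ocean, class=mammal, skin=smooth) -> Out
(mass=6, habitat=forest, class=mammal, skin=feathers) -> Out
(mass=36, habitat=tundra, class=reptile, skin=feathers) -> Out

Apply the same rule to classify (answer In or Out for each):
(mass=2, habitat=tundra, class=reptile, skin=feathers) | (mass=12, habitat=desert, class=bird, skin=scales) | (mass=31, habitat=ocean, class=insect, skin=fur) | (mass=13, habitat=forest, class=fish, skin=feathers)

Out, In, Out, Out

Checking candidate rules against both groups, what survives is: class is bird.
(mass=2, habitat=tundra, class=reptile, skin=feathers): class is reptile — does not fit, so Out.
(mass=12, habitat=desert, class=bird, skin=scales): class is bird — meets the rule, so In.
(mass=31, habitat=ocean, class=insect, skin=fur): class is insect — does not fit, so Out.
(mass=13, habitat=forest, class=fish, skin=feathers): class is fish — does not fit, so Out.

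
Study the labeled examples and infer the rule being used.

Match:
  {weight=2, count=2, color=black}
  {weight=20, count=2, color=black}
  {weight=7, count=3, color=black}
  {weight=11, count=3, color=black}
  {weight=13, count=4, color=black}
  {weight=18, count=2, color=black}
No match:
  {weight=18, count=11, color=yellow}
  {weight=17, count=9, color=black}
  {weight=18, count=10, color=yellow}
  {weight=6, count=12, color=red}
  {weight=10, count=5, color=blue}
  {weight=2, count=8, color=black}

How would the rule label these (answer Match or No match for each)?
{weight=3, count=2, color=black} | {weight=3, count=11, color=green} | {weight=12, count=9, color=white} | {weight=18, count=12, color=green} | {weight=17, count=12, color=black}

Match, No match, No match, No match, No match

The distinguishing property — count ≤ 4 — holds for all the 'Match' cases and none of the 'No match' cases.
Match: {weight=3, count=2, color=black}, since count = 2.
No match: {weight=3, count=11, color=green}, since count = 11.
No match: {weight=12, count=9, color=white}, since count = 9.
No match: {weight=18, count=12, color=green}, since count = 12.
No match: {weight=17, count=12, color=black}, since count = 12.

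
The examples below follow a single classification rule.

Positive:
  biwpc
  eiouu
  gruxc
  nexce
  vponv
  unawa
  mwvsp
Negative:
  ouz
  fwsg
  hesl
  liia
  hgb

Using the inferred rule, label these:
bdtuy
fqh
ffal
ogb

Positive, Negative, Negative, Negative

'Positive' ⟺ length 5.
bdtuy: Positive (length 5). fqh: Negative (length 3). ffal: Negative (length 4). ogb: Negative (length 3).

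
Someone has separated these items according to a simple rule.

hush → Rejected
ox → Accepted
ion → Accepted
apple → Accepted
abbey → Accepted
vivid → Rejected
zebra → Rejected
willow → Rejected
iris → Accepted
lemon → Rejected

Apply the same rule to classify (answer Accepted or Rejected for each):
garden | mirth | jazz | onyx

Checking candidate rules against both groups, what survives is: starts with a vowel.
garden — starts with 'g', hence Rejected.
mirth — starts with 'm', hence Rejected.
jazz — starts with 'j', hence Rejected.
onyx — starts with 'o', hence Accepted.

Rejected, Rejected, Rejected, Accepted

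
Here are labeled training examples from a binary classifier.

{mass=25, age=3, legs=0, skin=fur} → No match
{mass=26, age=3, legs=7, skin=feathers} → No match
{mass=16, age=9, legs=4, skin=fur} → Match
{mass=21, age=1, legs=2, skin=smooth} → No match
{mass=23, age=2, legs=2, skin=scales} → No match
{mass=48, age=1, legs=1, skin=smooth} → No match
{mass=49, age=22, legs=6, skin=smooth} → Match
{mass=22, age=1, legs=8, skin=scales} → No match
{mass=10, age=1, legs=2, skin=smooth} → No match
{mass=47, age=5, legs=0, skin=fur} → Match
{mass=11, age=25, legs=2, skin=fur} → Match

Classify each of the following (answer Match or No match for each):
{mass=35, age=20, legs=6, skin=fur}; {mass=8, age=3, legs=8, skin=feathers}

Match, No match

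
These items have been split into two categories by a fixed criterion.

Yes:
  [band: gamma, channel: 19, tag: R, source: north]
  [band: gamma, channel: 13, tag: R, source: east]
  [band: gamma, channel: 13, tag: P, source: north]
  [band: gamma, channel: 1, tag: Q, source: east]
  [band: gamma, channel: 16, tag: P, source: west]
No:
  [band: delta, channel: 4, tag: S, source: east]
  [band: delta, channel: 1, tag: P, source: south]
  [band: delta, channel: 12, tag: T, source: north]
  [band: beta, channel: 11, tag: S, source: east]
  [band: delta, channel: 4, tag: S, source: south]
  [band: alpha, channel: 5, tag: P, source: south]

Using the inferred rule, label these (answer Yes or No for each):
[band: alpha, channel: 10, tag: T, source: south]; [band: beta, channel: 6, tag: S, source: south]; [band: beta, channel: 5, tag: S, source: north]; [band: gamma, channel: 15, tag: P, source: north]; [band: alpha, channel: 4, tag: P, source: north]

Checking candidate rules against both groups, what survives is: band is gamma.

No, No, No, Yes, No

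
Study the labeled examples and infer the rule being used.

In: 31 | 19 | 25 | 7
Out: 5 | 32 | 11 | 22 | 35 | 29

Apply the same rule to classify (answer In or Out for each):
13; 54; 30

The common property of the 'In' items is: ≡ 1 (mod 6). No 'Out' item has it.
13: 13 mod 6 = 1 — has this property, so In. 54: 54 mod 6 = 0 — does not fit, so Out. 30: 30 mod 6 = 0 — does not fit, so Out.

In, Out, Out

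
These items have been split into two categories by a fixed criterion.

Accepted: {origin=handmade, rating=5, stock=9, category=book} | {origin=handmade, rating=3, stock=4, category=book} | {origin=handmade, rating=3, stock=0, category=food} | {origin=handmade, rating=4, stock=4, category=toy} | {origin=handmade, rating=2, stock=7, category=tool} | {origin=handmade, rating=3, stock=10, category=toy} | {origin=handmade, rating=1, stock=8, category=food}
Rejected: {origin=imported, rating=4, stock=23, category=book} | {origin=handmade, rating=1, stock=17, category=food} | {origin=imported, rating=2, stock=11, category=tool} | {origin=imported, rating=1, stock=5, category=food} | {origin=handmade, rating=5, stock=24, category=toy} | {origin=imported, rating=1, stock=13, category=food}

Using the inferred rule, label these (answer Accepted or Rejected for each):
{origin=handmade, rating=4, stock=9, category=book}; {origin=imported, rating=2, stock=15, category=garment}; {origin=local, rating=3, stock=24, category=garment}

Accepted, Rejected, Rejected

One predicate separates the groups cleanly: origin is handmade AND stock ≤ 10.
{origin=handmade, rating=4, stock=9, category=book} → origin is handmade, stock = 9 → Accepted.
{origin=imported, rating=2, stock=15, category=garment} → origin is imported, stock = 15 → Rejected.
{origin=local, rating=3, stock=24, category=garment} → origin is local, stock = 24 → Rejected.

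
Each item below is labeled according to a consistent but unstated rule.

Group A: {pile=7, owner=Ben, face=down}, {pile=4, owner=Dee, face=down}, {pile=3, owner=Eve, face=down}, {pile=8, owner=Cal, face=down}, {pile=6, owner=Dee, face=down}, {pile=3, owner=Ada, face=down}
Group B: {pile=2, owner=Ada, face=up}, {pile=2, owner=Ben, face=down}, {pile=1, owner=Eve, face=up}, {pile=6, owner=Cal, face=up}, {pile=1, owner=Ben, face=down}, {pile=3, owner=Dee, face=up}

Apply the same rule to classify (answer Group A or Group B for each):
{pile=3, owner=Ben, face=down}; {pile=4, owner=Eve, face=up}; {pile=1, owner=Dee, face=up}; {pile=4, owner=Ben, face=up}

Group A, Group B, Group B, Group B

The classifier is using: face is down AND pile ≥ 3.
{pile=3, owner=Ben, face=down} — face is down, pile = 3, hence Group A. {pile=4, owner=Eve, face=up} — face is up, pile = 4, hence Group B. {pile=1, owner=Dee, face=up} — face is up, pile = 1, hence Group B. {pile=4, owner=Ben, face=up} — face is up, pile = 4, hence Group B.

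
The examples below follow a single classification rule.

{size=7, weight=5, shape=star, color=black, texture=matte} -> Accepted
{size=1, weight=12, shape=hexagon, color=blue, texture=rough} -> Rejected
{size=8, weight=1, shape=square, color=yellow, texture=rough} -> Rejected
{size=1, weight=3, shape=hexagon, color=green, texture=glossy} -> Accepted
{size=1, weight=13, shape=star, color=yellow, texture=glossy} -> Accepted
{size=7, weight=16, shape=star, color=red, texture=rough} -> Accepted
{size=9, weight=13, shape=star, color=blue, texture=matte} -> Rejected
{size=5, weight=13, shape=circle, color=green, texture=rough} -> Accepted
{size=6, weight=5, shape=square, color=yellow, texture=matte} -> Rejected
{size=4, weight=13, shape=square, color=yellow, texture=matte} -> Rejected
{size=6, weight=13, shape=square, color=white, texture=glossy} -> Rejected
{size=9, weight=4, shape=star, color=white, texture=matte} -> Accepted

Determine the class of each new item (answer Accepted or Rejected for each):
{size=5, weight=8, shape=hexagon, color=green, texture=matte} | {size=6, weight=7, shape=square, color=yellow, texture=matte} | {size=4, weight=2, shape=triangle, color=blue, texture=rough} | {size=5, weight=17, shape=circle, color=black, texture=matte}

Accepted, Rejected, Rejected, Accepted

The rule appears to be: color is not blue AND size is odd.
{size=5, weight=8, shape=hexagon, color=green, texture=matte}: Accepted (color is green, size = 5).
{size=6, weight=7, shape=square, color=yellow, texture=matte}: Rejected (color is yellow, size = 6).
{size=4, weight=2, shape=triangle, color=blue, texture=rough}: Rejected (color is blue, size = 4).
{size=5, weight=17, shape=circle, color=black, texture=matte}: Accepted (color is black, size = 5).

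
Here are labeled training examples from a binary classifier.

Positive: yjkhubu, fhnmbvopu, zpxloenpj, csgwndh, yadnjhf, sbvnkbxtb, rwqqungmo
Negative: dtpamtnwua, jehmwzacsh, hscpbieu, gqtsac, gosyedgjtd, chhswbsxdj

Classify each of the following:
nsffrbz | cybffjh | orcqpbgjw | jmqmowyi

All 'Positive' examples share one property — odd length — and every 'Negative' example lacks it.
nsffrbz: Positive (length 7). cybffjh: Positive (length 7). orcqpbgjw: Positive (length 9). jmqmowyi: Negative (length 8).

Positive, Positive, Positive, Negative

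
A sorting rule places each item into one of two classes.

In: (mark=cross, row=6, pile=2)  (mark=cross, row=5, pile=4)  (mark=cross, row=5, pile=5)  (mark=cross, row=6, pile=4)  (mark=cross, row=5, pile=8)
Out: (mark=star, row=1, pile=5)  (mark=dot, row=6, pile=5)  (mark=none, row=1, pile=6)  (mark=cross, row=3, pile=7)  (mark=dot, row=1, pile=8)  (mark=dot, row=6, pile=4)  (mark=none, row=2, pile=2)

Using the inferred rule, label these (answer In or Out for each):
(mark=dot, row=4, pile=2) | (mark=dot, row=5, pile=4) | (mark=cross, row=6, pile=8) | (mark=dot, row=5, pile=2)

Out, Out, In, Out

'In' ⟺ mark is cross AND row ≥ 5.
(mark=dot, row=4, pile=2): Out (mark is dot, row = 4).
(mark=dot, row=5, pile=4): Out (mark is dot, row = 5).
(mark=cross, row=6, pile=8): In (mark is cross, row = 6).
(mark=dot, row=5, pile=2): Out (mark is dot, row = 5).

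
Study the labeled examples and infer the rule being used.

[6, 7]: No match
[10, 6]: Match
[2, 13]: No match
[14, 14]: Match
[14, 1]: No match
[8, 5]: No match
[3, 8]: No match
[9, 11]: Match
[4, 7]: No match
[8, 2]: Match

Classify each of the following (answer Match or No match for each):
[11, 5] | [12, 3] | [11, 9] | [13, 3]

The pattern is that an item is 'Match' exactly when: sum is even.
[11, 5]: 11+5 = 16 — checks out, so Match. [12, 3]: 12+3 = 15 — does not fit, so No match. [11, 9]: 11+9 = 20 — checks out, so Match. [13, 3]: 13+3 = 16 — checks out, so Match.

Match, No match, Match, Match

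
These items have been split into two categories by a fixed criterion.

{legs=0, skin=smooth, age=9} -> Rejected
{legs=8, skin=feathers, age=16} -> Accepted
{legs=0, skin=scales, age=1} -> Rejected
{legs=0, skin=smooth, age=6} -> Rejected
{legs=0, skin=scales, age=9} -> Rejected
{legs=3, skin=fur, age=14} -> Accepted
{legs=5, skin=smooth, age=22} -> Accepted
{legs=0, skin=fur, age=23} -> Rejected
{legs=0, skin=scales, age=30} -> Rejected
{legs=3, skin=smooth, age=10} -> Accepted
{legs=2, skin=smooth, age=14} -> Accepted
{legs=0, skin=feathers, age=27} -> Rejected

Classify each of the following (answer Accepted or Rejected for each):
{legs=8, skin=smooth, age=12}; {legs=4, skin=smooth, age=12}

A rule that fits every label: legs ≥ 2 — true of each 'Accepted' example, false of each 'Rejected' one.
{legs=8, skin=smooth, age=12}: Accepted (legs = 8).
{legs=4, skin=smooth, age=12}: Accepted (legs = 4).

Accepted, Accepted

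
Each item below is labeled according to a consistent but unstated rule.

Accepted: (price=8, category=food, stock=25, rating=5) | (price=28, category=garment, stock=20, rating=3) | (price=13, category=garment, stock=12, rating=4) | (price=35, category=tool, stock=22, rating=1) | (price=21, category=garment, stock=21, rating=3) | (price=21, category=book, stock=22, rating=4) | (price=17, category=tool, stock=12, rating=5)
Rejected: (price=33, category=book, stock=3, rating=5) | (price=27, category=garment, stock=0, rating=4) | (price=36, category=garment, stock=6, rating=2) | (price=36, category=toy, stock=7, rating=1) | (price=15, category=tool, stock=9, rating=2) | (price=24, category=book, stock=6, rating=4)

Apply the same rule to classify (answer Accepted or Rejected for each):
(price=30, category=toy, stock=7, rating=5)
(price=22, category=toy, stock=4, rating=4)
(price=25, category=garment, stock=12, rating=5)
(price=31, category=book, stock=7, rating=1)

Rejected, Rejected, Accepted, Rejected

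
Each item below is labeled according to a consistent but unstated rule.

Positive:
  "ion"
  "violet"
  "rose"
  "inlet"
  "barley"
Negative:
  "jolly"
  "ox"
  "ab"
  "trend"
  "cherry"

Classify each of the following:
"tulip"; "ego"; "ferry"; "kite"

Positive, Positive, Negative, Positive

The classifier is using: has ≥ 2 vowels.
"tulip": Positive (2 vowels). "ego": Positive (2 vowels). "ferry": Negative (1 vowel). "kite": Positive (2 vowels).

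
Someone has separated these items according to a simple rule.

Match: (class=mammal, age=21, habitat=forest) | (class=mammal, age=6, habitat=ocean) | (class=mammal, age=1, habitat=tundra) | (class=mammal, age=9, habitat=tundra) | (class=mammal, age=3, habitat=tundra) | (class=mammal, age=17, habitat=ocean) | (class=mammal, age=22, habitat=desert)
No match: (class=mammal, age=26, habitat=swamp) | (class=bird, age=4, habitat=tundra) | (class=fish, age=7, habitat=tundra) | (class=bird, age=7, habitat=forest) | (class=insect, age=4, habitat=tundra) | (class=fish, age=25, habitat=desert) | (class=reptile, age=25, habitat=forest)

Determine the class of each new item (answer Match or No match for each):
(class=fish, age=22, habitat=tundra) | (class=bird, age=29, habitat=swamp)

'Match' ⟺ class is mammal AND age ≤ 22.
No match: (class=fish, age=22, habitat=tundra), since class is fish, age = 22.
No match: (class=bird, age=29, habitat=swamp), since class is bird, age = 29.

No match, No match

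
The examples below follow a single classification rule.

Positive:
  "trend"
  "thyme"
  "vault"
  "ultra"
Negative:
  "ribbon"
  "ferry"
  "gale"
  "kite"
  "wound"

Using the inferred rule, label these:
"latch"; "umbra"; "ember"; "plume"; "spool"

The pattern is that an item is 'Positive' exactly when: odd length AND contains 't'.
"latch" → length 5, has 't' → Positive.
"umbra" → length 5, no 't' → Negative.
"ember" → length 5, no 't' → Negative.
"plume" → length 5, no 't' → Negative.
"spool" → length 5, no 't' → Negative.

Positive, Negative, Negative, Negative, Negative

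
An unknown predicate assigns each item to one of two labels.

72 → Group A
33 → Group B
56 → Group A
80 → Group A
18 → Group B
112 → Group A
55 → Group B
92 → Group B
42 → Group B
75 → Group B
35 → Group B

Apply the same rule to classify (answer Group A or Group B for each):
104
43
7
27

All 'Group A' examples share one property — multiple of 8 — and every 'Group B' example lacks it.
104: 104 = 8·13, checks out → Group A. 43: 43 = 8·5 + 3, lacks this property → Group B. 7: 7 = 8·0 + 7, lacks this property → Group B. 27: 27 = 8·3 + 3, lacks this property → Group B.

Group A, Group B, Group B, Group B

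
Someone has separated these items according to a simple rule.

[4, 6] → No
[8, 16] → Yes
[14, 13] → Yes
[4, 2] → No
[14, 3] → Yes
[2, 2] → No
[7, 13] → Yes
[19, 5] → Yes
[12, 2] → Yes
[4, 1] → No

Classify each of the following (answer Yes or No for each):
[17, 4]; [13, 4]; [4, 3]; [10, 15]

Yes, Yes, No, Yes

The pattern is that an item is 'Yes' exactly when: sum ≥ 14.
[17, 4]: Yes (17+4 = 21). [13, 4]: Yes (13+4 = 17). [4, 3]: No (4+3 = 7). [10, 15]: Yes (10+15 = 25).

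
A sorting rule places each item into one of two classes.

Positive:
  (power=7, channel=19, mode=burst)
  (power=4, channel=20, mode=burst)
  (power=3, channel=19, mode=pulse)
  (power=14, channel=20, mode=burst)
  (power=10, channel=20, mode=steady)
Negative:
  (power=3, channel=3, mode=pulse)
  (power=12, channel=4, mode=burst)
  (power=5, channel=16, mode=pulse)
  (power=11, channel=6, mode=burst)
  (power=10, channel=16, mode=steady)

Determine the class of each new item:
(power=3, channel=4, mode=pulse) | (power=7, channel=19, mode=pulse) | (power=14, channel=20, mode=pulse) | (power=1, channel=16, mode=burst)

All 'Positive' examples share one property — channel ≥ 19 — and every 'Negative' example lacks it.
(power=3, channel=4, mode=pulse): Negative (channel = 4).
(power=7, channel=19, mode=pulse): Positive (channel = 19).
(power=14, channel=20, mode=pulse): Positive (channel = 20).
(power=1, channel=16, mode=burst): Negative (channel = 16).

Negative, Positive, Positive, Negative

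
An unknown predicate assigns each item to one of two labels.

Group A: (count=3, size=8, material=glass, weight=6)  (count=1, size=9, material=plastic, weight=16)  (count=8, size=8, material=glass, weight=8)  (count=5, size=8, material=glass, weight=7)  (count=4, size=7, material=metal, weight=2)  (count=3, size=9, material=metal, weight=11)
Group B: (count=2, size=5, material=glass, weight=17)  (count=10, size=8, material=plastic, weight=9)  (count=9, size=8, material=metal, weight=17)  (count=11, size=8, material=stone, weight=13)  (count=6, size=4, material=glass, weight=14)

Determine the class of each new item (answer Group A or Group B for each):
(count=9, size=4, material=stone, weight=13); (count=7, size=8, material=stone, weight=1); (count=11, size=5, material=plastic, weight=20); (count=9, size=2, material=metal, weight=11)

The simplest hypothesis consistent with all the labels is: count ≤ 8 AND size ≥ 7.
(count=9, size=4, material=stone, weight=13): count = 9, size = 4, fails this test → Group B. (count=7, size=8, material=stone, weight=1): count = 7, size = 8, meets the rule → Group A. (count=11, size=5, material=plastic, weight=20): count = 11, size = 5, fails this test → Group B. (count=9, size=2, material=metal, weight=11): count = 9, size = 2, fails this test → Group B.

Group B, Group A, Group B, Group B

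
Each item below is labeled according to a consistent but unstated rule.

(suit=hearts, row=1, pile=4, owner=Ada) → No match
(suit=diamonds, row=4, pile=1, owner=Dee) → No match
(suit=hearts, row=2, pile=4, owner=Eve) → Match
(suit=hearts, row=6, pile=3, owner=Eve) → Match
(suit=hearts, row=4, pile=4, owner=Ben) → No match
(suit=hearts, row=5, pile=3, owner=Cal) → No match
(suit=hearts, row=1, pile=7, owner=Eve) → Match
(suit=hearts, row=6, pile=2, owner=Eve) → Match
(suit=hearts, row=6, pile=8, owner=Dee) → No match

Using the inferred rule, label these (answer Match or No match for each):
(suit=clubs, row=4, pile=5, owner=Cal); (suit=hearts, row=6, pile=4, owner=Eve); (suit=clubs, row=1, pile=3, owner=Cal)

All 'Match' examples share one property — owner is Eve — and every 'No match' example lacks it.
(suit=clubs, row=4, pile=5, owner=Cal): owner is Cal — lacks this property, so No match. (suit=hearts, row=6, pile=4, owner=Eve): owner is Eve — matches, so Match. (suit=clubs, row=1, pile=3, owner=Cal): owner is Cal — lacks this property, so No match.

No match, Match, No match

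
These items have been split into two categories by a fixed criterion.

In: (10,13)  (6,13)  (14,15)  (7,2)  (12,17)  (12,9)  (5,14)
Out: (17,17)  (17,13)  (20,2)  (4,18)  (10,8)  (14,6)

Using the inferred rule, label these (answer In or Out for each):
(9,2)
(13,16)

The distinguishing property — sum is odd — holds for all the 'In' cases and none of the 'Out' cases.

In, In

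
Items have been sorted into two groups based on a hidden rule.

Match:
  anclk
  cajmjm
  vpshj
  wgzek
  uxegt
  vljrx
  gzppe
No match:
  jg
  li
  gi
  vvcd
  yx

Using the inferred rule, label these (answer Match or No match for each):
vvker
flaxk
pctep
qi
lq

The simplest hypothesis consistent with all the labels is: length ≥ 5.
vvker → length 5 → Match. flaxk → length 5 → Match. pctep → length 5 → Match. qi → length 2 → No match. lq → length 2 → No match.

Match, Match, Match, No match, No match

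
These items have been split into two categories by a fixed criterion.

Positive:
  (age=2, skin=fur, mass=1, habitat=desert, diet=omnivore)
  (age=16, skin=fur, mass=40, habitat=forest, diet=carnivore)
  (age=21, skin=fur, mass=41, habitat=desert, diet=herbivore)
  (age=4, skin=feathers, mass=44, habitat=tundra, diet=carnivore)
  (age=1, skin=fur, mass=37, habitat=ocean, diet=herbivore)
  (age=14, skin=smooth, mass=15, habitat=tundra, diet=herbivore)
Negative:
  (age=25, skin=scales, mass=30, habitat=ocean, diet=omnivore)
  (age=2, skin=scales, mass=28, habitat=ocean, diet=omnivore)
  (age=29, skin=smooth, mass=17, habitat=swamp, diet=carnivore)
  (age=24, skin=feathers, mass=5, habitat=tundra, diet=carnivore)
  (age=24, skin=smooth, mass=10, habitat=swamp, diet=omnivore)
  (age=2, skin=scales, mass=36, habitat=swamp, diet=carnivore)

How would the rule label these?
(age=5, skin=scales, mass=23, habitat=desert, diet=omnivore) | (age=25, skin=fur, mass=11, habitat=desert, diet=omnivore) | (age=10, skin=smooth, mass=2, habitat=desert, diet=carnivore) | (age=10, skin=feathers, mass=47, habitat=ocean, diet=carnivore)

The pattern is that an item is 'Positive' exactly when: skin is not scales AND age ≤ 21.
(age=5, skin=scales, mass=23, habitat=desert, diet=omnivore) — skin is scales, age = 5, hence Negative.
(age=25, skin=fur, mass=11, habitat=desert, diet=omnivore) — skin is fur, age = 25, hence Negative.
(age=10, skin=smooth, mass=2, habitat=desert, diet=carnivore) — skin is smooth, age = 10, hence Positive.
(age=10, skin=feathers, mass=47, habitat=ocean, diet=carnivore) — skin is feathers, age = 10, hence Positive.

Negative, Negative, Positive, Positive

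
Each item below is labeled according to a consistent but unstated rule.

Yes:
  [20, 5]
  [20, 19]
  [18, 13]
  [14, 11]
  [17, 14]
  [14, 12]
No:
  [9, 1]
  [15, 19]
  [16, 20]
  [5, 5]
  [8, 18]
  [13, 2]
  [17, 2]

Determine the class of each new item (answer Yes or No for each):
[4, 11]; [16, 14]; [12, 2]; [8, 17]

No, Yes, No, No

The rule appears to be: first > second AND sum ≥ 25.
[4, 11]: No (4 < 11, 4+11 = 15). [16, 14]: Yes (16 > 14, 16+14 = 30). [12, 2]: No (12 > 2, 12+2 = 14). [8, 17]: No (8 < 17, 8+17 = 25).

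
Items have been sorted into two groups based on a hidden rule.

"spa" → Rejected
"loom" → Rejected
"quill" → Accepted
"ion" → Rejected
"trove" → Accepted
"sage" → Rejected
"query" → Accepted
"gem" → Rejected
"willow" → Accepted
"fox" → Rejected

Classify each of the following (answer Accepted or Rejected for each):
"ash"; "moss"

Rejected, Rejected

All 'Accepted' examples share one property — length ≥ 5 — and every 'Rejected' example lacks it.
Rejected: "ash", since length 3. Rejected: "moss", since length 4.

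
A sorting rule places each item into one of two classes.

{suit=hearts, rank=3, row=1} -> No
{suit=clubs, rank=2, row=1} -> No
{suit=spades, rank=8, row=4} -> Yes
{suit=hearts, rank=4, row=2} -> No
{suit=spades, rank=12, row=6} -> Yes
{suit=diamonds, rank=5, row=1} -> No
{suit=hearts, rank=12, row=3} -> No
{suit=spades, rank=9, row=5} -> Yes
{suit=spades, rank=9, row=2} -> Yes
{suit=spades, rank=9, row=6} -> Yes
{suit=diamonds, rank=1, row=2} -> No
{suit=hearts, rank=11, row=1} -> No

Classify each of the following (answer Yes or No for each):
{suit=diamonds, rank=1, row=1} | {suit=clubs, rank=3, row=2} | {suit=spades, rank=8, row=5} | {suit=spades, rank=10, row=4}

No, No, Yes, Yes

The simplest hypothesis consistent with all the labels is: suit is spades.
{suit=diamonds, rank=1, row=1} — suit is diamonds, hence No. {suit=clubs, rank=3, row=2} — suit is clubs, hence No. {suit=spades, rank=8, row=5} — suit is spades, hence Yes. {suit=spades, rank=10, row=4} — suit is spades, hence Yes.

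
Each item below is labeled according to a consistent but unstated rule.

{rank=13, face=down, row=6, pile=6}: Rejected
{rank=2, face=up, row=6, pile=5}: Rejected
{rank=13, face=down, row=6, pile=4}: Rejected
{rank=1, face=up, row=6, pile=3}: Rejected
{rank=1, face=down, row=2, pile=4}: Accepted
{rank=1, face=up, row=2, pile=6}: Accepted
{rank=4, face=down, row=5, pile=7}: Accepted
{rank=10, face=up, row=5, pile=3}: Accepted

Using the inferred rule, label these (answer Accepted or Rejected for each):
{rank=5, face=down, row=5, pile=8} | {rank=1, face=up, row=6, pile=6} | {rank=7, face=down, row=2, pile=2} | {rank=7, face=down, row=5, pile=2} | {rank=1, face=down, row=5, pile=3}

Accepted, Rejected, Accepted, Accepted, Accepted

One predicate separates the groups cleanly: row ≤ 5.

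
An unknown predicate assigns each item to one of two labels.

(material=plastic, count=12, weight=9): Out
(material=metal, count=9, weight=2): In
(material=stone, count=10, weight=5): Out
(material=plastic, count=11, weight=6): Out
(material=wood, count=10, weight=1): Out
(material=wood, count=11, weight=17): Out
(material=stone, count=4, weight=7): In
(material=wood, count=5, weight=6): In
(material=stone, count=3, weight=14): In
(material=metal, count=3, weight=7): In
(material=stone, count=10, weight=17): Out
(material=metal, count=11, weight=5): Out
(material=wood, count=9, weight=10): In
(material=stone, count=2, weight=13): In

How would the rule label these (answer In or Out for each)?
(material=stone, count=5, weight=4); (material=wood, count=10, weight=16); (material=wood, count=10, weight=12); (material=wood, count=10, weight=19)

In, Out, Out, Out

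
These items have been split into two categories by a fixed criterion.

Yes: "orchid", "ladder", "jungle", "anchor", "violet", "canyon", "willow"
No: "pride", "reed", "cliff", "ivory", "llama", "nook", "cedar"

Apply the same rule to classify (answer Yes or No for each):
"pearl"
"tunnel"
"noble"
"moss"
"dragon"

No, Yes, No, No, Yes

The common property of the 'Yes' items is: length 6. No 'No' item has it.
"pearl": length 5 — does not fit, so No.
"tunnel": length 6 — qualifies, so Yes.
"noble": length 5 — does not fit, so No.
"moss": length 4 — does not fit, so No.
"dragon": length 6 — qualifies, so Yes.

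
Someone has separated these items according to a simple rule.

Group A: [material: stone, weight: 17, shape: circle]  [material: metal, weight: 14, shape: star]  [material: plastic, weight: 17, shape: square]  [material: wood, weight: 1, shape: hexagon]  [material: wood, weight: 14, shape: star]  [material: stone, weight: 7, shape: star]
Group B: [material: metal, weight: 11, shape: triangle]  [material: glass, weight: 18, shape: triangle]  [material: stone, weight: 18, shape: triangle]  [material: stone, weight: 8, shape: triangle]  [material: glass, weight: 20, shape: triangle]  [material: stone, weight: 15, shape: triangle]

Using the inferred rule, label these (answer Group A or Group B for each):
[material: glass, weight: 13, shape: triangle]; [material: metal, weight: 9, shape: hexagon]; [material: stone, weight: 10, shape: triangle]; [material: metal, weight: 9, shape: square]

Group B, Group A, Group B, Group A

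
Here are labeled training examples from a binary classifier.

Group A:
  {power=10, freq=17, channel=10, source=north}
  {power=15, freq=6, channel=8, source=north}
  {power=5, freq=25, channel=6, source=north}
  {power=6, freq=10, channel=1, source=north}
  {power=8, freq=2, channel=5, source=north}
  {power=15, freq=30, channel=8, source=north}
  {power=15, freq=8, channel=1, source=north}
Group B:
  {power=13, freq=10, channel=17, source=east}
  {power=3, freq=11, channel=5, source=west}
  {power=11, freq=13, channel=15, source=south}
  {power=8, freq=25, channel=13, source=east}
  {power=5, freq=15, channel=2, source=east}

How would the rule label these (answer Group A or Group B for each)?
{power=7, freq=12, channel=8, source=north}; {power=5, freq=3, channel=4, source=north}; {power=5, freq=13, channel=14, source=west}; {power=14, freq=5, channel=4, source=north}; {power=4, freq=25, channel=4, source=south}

Group A, Group A, Group B, Group A, Group B

Looking at the examples, the only property every 'Group A' case has and every 'Group B' case lacks is: source is north.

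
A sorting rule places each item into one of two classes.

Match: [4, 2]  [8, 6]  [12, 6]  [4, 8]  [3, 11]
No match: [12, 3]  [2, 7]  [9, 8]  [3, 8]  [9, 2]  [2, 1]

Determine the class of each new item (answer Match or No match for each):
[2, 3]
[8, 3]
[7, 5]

No match, No match, Match

The pattern is that an item is 'Match' exactly when: sum is even.
[2, 3] → 2+3 = 5 → No match.
[8, 3] → 8+3 = 11 → No match.
[7, 5] → 7+5 = 12 → Match.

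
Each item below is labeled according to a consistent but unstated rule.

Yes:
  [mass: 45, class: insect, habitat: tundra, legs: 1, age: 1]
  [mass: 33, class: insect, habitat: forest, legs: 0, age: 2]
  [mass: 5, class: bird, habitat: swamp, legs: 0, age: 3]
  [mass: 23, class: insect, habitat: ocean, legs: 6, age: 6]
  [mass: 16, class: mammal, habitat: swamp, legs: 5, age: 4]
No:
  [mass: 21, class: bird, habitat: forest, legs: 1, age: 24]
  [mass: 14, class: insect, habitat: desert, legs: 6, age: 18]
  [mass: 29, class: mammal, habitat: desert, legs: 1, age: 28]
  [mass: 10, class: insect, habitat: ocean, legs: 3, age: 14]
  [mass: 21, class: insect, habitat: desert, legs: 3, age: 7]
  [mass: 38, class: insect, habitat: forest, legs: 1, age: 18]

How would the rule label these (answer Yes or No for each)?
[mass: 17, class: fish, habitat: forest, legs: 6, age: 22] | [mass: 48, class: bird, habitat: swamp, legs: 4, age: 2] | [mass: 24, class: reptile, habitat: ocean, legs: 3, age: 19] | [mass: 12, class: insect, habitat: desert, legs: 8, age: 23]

A rule that fits every label: age ≤ 6 — true of each 'Yes' example, false of each 'No' one.
[mass: 17, class: fish, habitat: forest, legs: 6, age: 22]: age = 22, does not satisfy this → No.
[mass: 48, class: bird, habitat: swamp, legs: 4, age: 2]: age = 2, meets the rule → Yes.
[mass: 24, class: reptile, habitat: ocean, legs: 3, age: 19]: age = 19, does not satisfy this → No.
[mass: 12, class: insect, habitat: desert, legs: 8, age: 23]: age = 23, does not satisfy this → No.

No, Yes, No, No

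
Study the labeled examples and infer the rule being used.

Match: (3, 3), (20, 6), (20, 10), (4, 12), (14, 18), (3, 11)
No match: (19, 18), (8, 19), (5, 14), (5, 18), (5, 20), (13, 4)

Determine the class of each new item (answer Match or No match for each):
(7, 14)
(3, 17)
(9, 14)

Every 'Match' example satisfies: sum is even. None of the 'No match' examples do.
(7, 14): 7+14 = 21 — doesn't qualify, so No match. (3, 17): 3+17 = 20 — matches, so Match. (9, 14): 9+14 = 23 — doesn't qualify, so No match.

No match, Match, No match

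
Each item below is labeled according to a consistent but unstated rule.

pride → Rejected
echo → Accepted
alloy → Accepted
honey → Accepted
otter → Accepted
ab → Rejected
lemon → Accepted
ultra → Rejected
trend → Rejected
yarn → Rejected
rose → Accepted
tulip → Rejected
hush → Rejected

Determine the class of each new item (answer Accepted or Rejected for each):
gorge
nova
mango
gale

Accepted, Accepted, Accepted, Rejected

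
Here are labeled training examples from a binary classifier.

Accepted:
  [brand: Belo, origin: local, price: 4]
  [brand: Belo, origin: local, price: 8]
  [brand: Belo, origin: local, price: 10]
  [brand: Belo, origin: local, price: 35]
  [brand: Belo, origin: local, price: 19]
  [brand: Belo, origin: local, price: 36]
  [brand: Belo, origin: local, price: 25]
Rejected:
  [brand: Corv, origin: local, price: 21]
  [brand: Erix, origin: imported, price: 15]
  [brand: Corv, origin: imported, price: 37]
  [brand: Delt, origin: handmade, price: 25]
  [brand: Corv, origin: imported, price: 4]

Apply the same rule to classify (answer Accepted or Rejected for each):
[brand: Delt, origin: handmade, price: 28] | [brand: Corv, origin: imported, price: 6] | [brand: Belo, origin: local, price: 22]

Rejected, Rejected, Accepted

The classifier is using: brand is Belo.
[brand: Delt, origin: handmade, price: 28]: Rejected (brand is Delt).
[brand: Corv, origin: imported, price: 6]: Rejected (brand is Corv).
[brand: Belo, origin: local, price: 22]: Accepted (brand is Belo).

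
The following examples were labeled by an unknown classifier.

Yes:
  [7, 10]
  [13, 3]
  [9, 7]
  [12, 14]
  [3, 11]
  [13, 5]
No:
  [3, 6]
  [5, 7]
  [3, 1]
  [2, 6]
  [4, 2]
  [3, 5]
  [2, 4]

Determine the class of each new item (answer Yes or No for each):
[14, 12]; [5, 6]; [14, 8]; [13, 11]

Yes, No, Yes, Yes

The rule appears to be: sum ≥ 14.
[14, 12]: 14+12 = 26 — satisfies this, so Yes.
[5, 6]: 5+6 = 11 — fails this test, so No.
[14, 8]: 14+8 = 22 — satisfies this, so Yes.
[13, 11]: 13+11 = 24 — satisfies this, so Yes.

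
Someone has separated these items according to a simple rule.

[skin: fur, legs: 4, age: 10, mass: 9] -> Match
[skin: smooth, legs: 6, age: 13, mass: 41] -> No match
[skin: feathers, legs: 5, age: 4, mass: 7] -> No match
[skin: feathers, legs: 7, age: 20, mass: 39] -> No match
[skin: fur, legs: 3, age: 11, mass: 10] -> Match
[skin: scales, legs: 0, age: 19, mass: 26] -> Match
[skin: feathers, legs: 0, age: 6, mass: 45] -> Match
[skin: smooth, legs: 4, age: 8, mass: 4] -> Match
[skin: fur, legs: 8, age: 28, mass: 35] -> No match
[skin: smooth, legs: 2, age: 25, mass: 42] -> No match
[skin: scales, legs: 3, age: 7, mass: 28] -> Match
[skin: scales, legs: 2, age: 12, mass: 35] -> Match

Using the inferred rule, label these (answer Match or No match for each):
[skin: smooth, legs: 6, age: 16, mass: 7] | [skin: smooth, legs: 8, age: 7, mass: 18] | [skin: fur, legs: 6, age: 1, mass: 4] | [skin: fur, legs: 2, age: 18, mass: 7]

Rule: legs ≤ 4 AND age ≤ 19. This holds for each 'Match' example and fails for each 'No match' one.
[skin: smooth, legs: 6, age: 16, mass: 7] — legs = 6, age = 16, hence No match.
[skin: smooth, legs: 8, age: 7, mass: 18] — legs = 8, age = 7, hence No match.
[skin: fur, legs: 6, age: 1, mass: 4] — legs = 6, age = 1, hence No match.
[skin: fur, legs: 2, age: 18, mass: 7] — legs = 2, age = 18, hence Match.

No match, No match, No match, Match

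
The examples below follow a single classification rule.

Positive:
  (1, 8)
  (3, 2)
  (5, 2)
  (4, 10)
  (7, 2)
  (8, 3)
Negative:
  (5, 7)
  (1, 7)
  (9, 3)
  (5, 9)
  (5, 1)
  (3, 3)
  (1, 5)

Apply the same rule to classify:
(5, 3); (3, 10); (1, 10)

Negative, Positive, Positive

The rule appears to be: product is even.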